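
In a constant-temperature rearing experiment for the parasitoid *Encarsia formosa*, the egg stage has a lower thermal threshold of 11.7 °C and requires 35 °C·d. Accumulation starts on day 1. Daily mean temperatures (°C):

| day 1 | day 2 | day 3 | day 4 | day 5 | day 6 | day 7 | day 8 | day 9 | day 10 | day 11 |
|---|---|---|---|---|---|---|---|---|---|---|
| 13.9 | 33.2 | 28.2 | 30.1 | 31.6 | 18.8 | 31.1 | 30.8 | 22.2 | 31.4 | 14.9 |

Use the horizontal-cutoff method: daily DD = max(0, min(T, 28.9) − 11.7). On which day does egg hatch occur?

day 3

Daily DD above 11.7 °C (capped at 17.2): 2.2, 17.2, 16.5, 17.2, 17.2, 7.1, 17.2, 17.2, 10.5, 17.2, 3.2.
Cumulative: 2.2, 19.4, 35.9, 53.1, 70.3, 77.4, 94.6, 111.8, 122.3, 139.5, 142.7.
The total first reaches 35 DD on day 3.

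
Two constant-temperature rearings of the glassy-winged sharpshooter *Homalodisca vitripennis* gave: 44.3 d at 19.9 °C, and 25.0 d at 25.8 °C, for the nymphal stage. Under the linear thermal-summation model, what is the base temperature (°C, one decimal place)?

Linear rate model ⇒ the product D·(T − T_b) is constant across temperatures.
44.3·(19.9 − T_b) = 25.0·(25.8 − T_b)
T_b = (44.3·19.9 − 25.0·25.8) / (44.3 − 25.0) = 236.57 / 19.3 = 12.258 °C ≈ 12.3 °C.

12.3 °C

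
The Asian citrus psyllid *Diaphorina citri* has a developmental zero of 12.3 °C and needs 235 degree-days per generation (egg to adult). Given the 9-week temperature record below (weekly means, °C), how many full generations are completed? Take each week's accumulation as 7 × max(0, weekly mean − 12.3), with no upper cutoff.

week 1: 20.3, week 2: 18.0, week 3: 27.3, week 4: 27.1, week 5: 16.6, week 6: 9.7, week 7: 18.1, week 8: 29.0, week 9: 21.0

Weekly DD (7 × max(0, T̄ − 12.3)): 56.0, 39.9, 105.0, 103.6, 30.1, 0.0, 40.6, 116.9, 60.9.
Season total = 553.0 DD.
Complete generations = ⌊553.0 / 235⌋ = 2.

2 generations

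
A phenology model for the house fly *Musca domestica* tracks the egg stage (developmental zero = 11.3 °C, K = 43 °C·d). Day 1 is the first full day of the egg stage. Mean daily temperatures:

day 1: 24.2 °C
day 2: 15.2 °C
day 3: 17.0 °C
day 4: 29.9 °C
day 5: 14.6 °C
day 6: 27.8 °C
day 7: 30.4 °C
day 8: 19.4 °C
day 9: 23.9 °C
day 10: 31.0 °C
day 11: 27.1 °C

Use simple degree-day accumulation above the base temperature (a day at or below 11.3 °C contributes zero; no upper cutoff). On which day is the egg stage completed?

Daily DD above 11.3 °C: 12.9, 3.9, 5.7, 18.6, 3.3, 16.5, 19.1, 8.1, 12.6, 19.7, 15.8.
Cumulative: 12.9, 16.8, 22.5, 41.1, 44.4, 60.9, 80.0, 88.1, 100.7, 120.4, 136.2.
The total first reaches 43 DD on day 5.

day 5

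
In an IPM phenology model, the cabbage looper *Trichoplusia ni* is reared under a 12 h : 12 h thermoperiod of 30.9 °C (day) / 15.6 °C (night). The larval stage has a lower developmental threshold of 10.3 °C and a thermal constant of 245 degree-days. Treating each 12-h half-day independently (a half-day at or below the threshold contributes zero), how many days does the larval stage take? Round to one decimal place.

18.9 days

Day half: max(0, 30.9 − 10.3) × 0.5 = 20.6 × 0.5 = 10.30 DD.
Night half: max(0, 15.6 − 10.3) × 0.5 = 5.3 × 0.5 = 2.65 DD.
Per 24 h: 12.95 DD/day.
Duration = 245 / 12.95 = 18.919 ≈ 18.9 days.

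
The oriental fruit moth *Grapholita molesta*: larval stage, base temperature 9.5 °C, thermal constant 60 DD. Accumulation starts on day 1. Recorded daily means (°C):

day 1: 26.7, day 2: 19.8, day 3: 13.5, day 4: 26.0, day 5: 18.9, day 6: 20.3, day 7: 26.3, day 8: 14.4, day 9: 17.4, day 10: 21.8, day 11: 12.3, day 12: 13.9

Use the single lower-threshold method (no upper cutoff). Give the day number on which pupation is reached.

Daily DD above 9.5 °C: 17.2, 10.3, 4.0, 16.5, 9.4, 10.8, 16.8, 4.9, 7.9, 12.3, 2.8, 4.4.
Cumulative: 17.2, 27.5, 31.5, 48.0, 57.4, 68.2, 85.0, 89.9, 97.8, 110.1, 112.9, 117.3.
The total first reaches 60 DD on day 6.

day 6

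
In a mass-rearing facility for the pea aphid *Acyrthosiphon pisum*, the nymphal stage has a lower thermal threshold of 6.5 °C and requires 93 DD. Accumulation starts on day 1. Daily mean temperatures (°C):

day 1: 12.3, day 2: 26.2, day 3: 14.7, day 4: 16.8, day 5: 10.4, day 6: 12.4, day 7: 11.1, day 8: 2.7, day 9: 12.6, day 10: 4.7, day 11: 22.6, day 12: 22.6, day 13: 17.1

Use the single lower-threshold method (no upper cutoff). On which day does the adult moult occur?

Daily DD above 6.5 °C: 5.8, 19.7, 8.2, 10.3, 3.9, 5.9, 4.6, 0.0, 6.1, 0.0, 16.1, 16.1, 10.6.
Cumulative: 5.8, 25.5, 33.7, 44.0, 47.9, 53.8, 58.4, 58.4, 64.5, 64.5, 80.6, 96.7, 107.3.
The total first reaches 93 DD on day 12.

day 12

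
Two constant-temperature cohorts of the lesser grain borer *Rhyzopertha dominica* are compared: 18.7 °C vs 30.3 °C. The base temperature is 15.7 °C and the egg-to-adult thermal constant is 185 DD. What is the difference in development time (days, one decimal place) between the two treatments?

At 18.7 °C: 185 / (18.7 − 15.7) = 185 / 3.0 = 61.667 d.
At 30.3 °C: 185 / (30.3 − 15.7) = 185 / 14.6 = 12.671 d.
Difference = |61.667 − 12.671| = 48.995 ≈ 49.0 days.

49.0 days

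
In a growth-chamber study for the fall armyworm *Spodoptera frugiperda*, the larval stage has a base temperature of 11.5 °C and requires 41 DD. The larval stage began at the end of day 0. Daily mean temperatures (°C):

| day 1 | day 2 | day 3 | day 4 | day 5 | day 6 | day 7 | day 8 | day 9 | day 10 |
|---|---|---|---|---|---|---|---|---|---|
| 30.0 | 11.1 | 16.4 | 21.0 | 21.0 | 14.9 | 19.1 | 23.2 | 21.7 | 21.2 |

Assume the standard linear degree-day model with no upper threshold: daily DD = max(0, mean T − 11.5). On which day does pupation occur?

day 5

Daily DD above 11.5 °C: 18.5, 0.0, 4.9, 9.5, 9.5, 3.4, 7.6, 11.7, 10.2, 9.7.
Cumulative: 18.5, 18.5, 23.4, 32.9, 42.4, 45.8, 53.4, 65.1, 75.3, 85.0.
The total first reaches 41 DD on day 5.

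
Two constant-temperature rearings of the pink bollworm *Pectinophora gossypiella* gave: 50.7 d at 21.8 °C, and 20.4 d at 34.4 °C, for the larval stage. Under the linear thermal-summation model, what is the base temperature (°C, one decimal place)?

13.3 °C

Under the model K = D·(T − T_b), so D₁·(T₁ − T_b) = D₂·(T₂ − T_b).
50.7·(21.8 − T_b) = 20.4·(34.4 − T_b)
T_b = (50.7·21.8 − 20.4·34.4) / (50.7 − 20.4) = 403.50 / 30.3 = 13.317 °C ≈ 13.3 °C.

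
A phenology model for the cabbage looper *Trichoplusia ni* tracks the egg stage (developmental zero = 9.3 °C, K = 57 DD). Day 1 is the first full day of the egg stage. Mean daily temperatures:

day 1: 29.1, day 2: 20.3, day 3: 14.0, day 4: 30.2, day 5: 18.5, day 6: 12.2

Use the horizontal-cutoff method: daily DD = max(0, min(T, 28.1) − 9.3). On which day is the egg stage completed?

Daily DD above 9.3 °C (capped at 18.8): 18.8, 11.0, 4.7, 18.8, 9.2, 2.9.
Cumulative: 18.8, 29.8, 34.5, 53.3, 62.5, 65.4.
The total first reaches 57 DD on day 5.

day 5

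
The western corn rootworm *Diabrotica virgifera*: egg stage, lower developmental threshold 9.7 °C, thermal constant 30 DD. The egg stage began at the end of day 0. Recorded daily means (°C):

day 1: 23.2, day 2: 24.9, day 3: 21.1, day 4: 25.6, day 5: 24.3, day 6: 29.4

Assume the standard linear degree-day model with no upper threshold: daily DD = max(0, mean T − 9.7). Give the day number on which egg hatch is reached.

Daily DD above 9.7 °C: 13.5, 15.2, 11.4, 15.9, 14.6, 19.7.
Cumulative: 13.5, 28.7, 40.1, 56.0, 70.6, 90.3.
The total first reaches 30 DD on day 3.

day 3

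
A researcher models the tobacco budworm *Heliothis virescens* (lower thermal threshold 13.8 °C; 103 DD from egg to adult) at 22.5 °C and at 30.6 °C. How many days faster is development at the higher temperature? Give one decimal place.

At 22.5 °C: 103 / (22.5 − 13.8) = 103 / 8.7 = 11.839 d.
At 30.6 °C: 103 / (30.6 − 13.8) = 103 / 16.8 = 6.131 d.
Difference = |11.839 − 6.131| = 5.708 ≈ 5.7 days.

5.7 days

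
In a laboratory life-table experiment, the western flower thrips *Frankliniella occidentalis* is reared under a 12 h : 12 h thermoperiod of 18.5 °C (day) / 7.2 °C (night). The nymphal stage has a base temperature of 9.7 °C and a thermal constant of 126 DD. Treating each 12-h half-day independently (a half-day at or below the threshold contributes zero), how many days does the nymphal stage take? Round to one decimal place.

Day half: max(0, 18.5 − 9.7) × 0.5 = 8.8 × 0.5 = 4.40 DD.
Night half: max(0, 7.2 − 9.7) × 0.5 = 0.0 × 0.5 = 0.00 DD.
Per 24 h: 4.40 DD/day.
Duration = 126 / 4.40 = 28.636 ≈ 28.6 days.

28.6 days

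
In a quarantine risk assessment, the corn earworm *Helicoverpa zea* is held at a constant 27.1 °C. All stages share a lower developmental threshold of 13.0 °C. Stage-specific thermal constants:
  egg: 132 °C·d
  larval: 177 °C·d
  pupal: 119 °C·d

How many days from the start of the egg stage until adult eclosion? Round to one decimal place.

30.4 days

Daily accumulation at 27.1 °C = 27.1 − 13.0 = 14.1 DD/day.
Total K = 132 + 177 + 119 = 428 DD.
Total duration = 428 / 14.1 = 30.355 ≈ 30.4 days.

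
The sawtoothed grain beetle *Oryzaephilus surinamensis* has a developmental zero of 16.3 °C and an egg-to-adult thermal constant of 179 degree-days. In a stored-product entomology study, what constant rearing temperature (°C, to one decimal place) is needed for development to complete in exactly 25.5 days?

23.3 °C

Required daily accumulation = 179 / 25.5 = 7.020 DD/day.
T = T_base + 7.020 = 16.3 + 7.020 = 23.320 ≈ 23.3 °C.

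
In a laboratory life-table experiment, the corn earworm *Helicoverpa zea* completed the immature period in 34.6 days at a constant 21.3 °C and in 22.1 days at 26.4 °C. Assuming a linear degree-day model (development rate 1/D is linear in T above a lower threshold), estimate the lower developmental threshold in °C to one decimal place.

Under the model K = D·(T − T_b), so D₁·(T₁ − T_b) = D₂·(T₂ − T_b).
34.6·(21.3 − T_b) = 22.1·(26.4 − T_b)
T_b = (34.6·21.3 − 22.1·26.4) / (34.6 − 22.1) = 153.54 / 12.5 = 12.283 °C ≈ 12.3 °C.

12.3 °C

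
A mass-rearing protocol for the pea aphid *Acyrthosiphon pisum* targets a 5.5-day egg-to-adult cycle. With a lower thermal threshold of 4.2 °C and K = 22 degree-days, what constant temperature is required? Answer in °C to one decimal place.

8.2 °C

Required daily accumulation = 22 / 5.5 = 4.000 DD/day.
T = T_base + 4.000 = 4.2 + 4.000 = 8.200 ≈ 8.2 °C.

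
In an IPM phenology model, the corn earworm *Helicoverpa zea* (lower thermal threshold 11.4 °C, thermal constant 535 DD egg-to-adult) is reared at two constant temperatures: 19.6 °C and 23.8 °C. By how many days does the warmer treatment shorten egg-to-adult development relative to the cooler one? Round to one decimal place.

At 19.6 °C: 535 / (19.6 − 11.4) = 535 / 8.2 = 65.244 d.
At 23.8 °C: 535 / (23.8 − 11.4) = 535 / 12.4 = 43.145 d.
Difference = |65.244 − 43.145| = 22.099 ≈ 22.1 days.

22.1 days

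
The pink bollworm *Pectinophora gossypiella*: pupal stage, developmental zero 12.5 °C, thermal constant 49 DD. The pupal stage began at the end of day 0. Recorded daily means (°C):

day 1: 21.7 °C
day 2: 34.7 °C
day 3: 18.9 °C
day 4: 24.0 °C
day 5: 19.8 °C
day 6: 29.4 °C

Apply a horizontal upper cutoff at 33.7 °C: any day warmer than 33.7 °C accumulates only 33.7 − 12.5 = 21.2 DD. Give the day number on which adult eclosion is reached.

day 5

Daily DD above 12.5 °C (capped at 21.2): 9.2, 21.2, 6.4, 11.5, 7.3, 16.9.
Cumulative: 9.2, 30.4, 36.8, 48.3, 55.6, 72.5.
The total first reaches 49 DD on day 5.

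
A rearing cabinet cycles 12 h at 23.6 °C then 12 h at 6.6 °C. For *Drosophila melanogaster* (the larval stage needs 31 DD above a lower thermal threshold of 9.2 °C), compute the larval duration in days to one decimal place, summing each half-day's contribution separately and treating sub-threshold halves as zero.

Day half: max(0, 23.6 − 9.2) × 0.5 = 14.4 × 0.5 = 7.20 DD.
Night half: max(0, 6.6 − 9.2) × 0.5 = 0.0 × 0.5 = 0.00 DD.
Per 24 h: 7.20 DD/day.
Duration = 31 / 7.20 = 4.306 ≈ 4.3 days.

4.3 days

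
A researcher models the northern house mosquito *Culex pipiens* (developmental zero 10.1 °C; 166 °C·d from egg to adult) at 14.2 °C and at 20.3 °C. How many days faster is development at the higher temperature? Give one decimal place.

24.2 days

At 14.2 °C: 166 / (14.2 − 10.1) = 166 / 4.1 = 40.488 d.
At 20.3 °C: 166 / (20.3 − 10.1) = 166 / 10.2 = 16.275 d.
Difference = |40.488 − 16.275| = 24.213 ≈ 24.2 days.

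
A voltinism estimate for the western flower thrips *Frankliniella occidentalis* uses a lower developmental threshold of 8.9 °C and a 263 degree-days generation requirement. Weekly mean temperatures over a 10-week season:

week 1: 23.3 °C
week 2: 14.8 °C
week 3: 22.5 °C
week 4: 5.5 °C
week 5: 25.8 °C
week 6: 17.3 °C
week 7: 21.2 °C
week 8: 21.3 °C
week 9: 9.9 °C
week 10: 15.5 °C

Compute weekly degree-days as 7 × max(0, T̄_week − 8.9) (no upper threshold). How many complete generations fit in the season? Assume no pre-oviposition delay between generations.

Weekly DD (7 × max(0, T̄ − 8.9)): 100.8, 41.3, 95.2, 0.0, 118.3, 58.8, 86.1, 86.8, 7.0, 46.2.
Season total = 640.5 DD.
Complete generations = ⌊640.5 / 263⌋ = 2.

2 generations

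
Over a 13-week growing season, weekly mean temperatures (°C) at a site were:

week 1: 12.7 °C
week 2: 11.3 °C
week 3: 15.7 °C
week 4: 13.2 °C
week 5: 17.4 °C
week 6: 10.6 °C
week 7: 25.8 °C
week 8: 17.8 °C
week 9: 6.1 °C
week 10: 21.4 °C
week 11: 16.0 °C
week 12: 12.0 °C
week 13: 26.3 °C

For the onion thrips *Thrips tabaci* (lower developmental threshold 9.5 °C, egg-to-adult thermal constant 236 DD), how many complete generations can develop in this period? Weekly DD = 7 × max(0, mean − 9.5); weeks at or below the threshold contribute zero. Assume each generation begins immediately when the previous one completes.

Weekly DD (7 × max(0, T̄ − 9.5)): 22.4, 12.6, 43.4, 25.9, 55.3, 7.7, 114.1, 58.1, 0.0, 83.3, 45.5, 17.5, 117.6.
Season total = 603.4 DD.
Complete generations = ⌊603.4 / 236⌋ = 2.

2 generations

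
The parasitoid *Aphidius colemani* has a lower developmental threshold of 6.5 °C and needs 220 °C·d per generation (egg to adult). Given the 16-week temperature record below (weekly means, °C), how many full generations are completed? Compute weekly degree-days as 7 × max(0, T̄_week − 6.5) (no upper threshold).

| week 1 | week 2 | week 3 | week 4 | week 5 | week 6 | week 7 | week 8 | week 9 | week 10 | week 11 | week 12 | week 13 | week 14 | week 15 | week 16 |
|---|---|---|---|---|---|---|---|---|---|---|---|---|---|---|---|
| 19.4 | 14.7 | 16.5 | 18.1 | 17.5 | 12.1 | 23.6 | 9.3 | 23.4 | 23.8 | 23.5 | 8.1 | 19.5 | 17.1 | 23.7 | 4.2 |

5 generations

Weekly DD (7 × max(0, T̄ − 6.5)): 90.3, 57.4, 70.0, 81.2, 77.0, 39.2, 119.7, 19.6, 118.3, 121.1, 119.0, 11.2, 91.0, 74.2, 120.4, 0.0.
Season total = 1209.6 DD.
Complete generations = ⌊1209.6 / 220⌋ = 5.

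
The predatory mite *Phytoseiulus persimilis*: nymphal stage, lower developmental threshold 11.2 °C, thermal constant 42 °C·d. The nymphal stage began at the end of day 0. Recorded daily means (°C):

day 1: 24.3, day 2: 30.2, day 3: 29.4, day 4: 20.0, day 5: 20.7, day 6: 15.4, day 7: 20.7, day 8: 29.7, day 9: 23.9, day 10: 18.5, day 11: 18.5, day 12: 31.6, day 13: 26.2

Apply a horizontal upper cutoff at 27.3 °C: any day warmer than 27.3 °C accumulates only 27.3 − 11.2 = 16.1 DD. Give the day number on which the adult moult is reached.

day 3

Daily DD above 11.2 °C (capped at 16.1): 13.1, 16.1, 16.1, 8.8, 9.5, 4.2, 9.5, 16.1, 12.7, 7.3, 7.3, 16.1, 15.0.
Cumulative: 13.1, 29.2, 45.3, 54.1, 63.6, 67.8, 77.3, 93.4, 106.1, 113.4, 120.7, 136.8, 151.8.
The total first reaches 42 DD on day 3.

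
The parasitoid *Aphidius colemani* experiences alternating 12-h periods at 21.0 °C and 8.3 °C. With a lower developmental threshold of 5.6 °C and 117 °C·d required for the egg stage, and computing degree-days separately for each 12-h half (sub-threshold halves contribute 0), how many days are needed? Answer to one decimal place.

Day half: max(0, 21.0 − 5.6) × 0.5 = 15.4 × 0.5 = 7.70 DD.
Night half: max(0, 8.3 − 5.6) × 0.5 = 2.7 × 0.5 = 1.35 DD.
Per 24 h: 9.05 DD/day.
Duration = 117 / 9.05 = 12.928 ≈ 12.9 days.

12.9 days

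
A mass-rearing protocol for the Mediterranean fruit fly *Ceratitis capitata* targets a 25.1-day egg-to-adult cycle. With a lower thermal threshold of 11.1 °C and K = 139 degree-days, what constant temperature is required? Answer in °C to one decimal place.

16.6 °C

Required daily accumulation = 139 / 25.1 = 5.538 DD/day.
T = T_base + 5.538 = 11.1 + 5.538 = 16.638 ≈ 16.6 °C.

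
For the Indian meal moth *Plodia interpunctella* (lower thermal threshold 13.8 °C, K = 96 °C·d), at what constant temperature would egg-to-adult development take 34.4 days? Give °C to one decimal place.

16.6 °C

Required daily accumulation = 96 / 34.4 = 2.791 DD/day.
T = T_base + 2.791 = 13.8 + 2.791 = 16.591 ≈ 16.6 °C.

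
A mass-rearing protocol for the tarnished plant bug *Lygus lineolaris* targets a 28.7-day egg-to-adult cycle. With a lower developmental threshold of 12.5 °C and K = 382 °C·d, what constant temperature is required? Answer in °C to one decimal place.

25.8 °C

Required daily accumulation = 382 / 28.7 = 13.310 DD/day.
T = T_base + 13.310 = 12.5 + 13.310 = 25.810 ≈ 25.8 °C.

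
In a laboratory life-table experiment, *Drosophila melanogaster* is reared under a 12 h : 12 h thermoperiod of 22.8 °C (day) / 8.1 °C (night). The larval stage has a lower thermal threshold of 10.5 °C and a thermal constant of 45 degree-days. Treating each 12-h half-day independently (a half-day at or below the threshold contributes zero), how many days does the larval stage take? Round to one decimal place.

Day half: max(0, 22.8 − 10.5) × 0.5 = 12.3 × 0.5 = 6.15 DD.
Night half: max(0, 8.1 − 10.5) × 0.5 = 0.0 × 0.5 = 0.00 DD.
Per 24 h: 6.15 DD/day.
Duration = 45 / 6.15 = 7.317 ≈ 7.3 days.

7.3 days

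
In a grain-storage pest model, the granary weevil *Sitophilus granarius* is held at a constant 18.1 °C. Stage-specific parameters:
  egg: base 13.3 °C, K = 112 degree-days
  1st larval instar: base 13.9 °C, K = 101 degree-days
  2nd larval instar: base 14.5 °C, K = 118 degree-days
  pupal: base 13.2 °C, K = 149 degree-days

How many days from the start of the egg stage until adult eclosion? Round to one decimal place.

egg: 112 / (18.1 − 13.3) = 112 / 4.8 = 23.333 d.
1st larval instar: 101 / (18.1 − 13.9) = 101 / 4.2 = 24.048 d.
2nd larval instar: 118 / (18.1 − 14.5) = 118 / 3.6 = 32.778 d.
pupal: 149 / (18.1 − 13.2) = 149 / 4.9 = 30.408 d.
Sum = 110.567 ≈ 110.6 days.

110.6 days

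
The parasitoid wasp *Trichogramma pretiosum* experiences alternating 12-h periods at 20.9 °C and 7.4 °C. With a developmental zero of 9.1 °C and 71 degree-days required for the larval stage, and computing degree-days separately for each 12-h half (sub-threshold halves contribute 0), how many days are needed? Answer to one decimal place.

Day half: max(0, 20.9 − 9.1) × 0.5 = 11.8 × 0.5 = 5.90 DD.
Night half: max(0, 7.4 − 9.1) × 0.5 = 0.0 × 0.5 = 0.00 DD.
Per 24 h: 5.90 DD/day.
Duration = 71 / 5.90 = 12.034 ≈ 12.0 days.

12.0 days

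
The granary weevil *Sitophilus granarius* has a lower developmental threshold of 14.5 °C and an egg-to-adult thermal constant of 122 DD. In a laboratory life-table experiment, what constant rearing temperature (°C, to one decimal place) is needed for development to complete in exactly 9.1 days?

27.9 °C

Required daily accumulation = 122 / 9.1 = 13.407 DD/day.
T = T_base + 13.407 = 14.5 + 13.407 = 27.907 ≈ 27.9 °C.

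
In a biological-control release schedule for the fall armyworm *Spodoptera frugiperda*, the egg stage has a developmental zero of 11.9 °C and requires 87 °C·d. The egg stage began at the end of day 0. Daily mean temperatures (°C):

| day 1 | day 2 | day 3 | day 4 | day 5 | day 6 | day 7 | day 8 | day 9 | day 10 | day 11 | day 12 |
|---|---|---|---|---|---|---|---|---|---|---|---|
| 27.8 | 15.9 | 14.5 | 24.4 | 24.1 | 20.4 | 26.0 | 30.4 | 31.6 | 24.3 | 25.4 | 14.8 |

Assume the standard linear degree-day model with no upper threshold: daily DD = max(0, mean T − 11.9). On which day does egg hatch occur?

Daily DD above 11.9 °C: 15.9, 4.0, 2.6, 12.5, 12.2, 8.5, 14.1, 18.5, 19.7, 12.4, 13.5, 2.9.
Cumulative: 15.9, 19.9, 22.5, 35.0, 47.2, 55.7, 69.8, 88.3, 108.0, 120.4, 133.9, 136.8.
The total first reaches 87 DD on day 8.

day 8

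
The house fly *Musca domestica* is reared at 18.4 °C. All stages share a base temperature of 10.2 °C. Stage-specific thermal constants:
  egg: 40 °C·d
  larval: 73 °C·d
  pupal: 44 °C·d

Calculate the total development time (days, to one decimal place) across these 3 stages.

19.1 days

Daily accumulation at 18.4 °C = 18.4 − 10.2 = 8.2 DD/day.
Total K = 40 + 73 + 44 = 157 DD.
Total duration = 157 / 8.2 = 19.146 ≈ 19.1 days.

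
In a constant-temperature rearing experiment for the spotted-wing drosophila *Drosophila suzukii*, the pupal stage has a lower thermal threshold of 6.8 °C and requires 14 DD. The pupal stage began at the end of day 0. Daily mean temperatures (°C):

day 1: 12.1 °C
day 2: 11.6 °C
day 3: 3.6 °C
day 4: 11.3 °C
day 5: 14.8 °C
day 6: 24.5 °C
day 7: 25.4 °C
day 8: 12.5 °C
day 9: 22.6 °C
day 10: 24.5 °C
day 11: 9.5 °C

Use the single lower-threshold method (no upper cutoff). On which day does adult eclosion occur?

day 4

Daily DD above 6.8 °C: 5.3, 4.8, 0.0, 4.5, 8.0, 17.7, 18.6, 5.7, 15.8, 17.7, 2.7.
Cumulative: 5.3, 10.1, 10.1, 14.6, 22.6, 40.3, 58.9, 64.6, 80.4, 98.1, 100.8.
The total first reaches 14 DD on day 4.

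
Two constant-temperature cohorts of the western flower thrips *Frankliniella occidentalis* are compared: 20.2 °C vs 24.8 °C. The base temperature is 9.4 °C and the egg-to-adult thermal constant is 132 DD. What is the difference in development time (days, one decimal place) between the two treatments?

3.7 days

At 20.2 °C: 132 / (20.2 − 9.4) = 132 / 10.8 = 12.222 d.
At 24.8 °C: 132 / (24.8 − 9.4) = 132 / 15.4 = 8.571 d.
Difference = |12.222 − 8.571| = 3.651 ≈ 3.7 days.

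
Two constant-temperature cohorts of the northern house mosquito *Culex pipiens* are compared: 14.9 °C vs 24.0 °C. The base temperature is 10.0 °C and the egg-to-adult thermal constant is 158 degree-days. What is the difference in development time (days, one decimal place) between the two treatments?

21.0 days

At 14.9 °C: 158 / (14.9 − 10.0) = 158 / 4.9 = 32.245 d.
At 24.0 °C: 158 / (24.0 − 10.0) = 158 / 14.0 = 11.286 d.
Difference = |32.245 − 11.286| = 20.959 ≈ 21.0 days.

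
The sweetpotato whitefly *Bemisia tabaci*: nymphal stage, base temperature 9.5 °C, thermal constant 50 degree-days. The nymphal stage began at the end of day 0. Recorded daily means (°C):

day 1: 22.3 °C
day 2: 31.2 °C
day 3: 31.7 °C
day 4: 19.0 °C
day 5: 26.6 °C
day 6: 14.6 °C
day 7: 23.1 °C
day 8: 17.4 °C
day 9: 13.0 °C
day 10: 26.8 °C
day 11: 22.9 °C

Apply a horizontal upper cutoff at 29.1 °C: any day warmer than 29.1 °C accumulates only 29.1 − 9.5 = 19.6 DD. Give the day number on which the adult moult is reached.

Daily DD above 9.5 °C (capped at 19.6): 12.8, 19.6, 19.6, 9.5, 17.1, 5.1, 13.6, 7.9, 3.5, 17.3, 13.4.
Cumulative: 12.8, 32.4, 52.0, 61.5, 78.6, 83.7, 97.3, 105.2, 108.7, 126.0, 139.4.
The total first reaches 50 DD on day 3.

day 3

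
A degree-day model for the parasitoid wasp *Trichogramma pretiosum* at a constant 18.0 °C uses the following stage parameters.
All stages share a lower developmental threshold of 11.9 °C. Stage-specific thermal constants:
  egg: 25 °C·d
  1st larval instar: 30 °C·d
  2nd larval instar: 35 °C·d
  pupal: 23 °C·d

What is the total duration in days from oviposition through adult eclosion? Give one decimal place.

Daily accumulation at 18.0 °C = 18.0 − 11.9 = 6.1 DD/day.
Total K = 25 + 30 + 35 + 23 = 113 DD.
Total duration = 113 / 6.1 = 18.525 ≈ 18.5 days.

18.5 days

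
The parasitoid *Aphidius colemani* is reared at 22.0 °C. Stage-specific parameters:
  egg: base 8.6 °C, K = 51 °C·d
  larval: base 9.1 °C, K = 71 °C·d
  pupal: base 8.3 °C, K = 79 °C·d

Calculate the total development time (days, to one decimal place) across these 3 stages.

15.1 days

egg: 51 / (22.0 − 8.6) = 51 / 13.4 = 3.806 d.
larval: 71 / (22.0 − 9.1) = 71 / 12.9 = 5.504 d.
pupal: 79 / (22.0 − 8.3) = 79 / 13.7 = 5.766 d.
Sum = 15.076 ≈ 15.1 days.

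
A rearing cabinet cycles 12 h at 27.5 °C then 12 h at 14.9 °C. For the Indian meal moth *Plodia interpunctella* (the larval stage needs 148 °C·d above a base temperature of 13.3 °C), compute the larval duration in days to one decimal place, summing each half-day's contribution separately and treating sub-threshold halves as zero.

18.7 days

Day half: max(0, 27.5 − 13.3) × 0.5 = 14.2 × 0.5 = 7.10 DD.
Night half: max(0, 14.9 − 13.3) × 0.5 = 1.6 × 0.5 = 0.80 DD.
Per 24 h: 7.90 DD/day.
Duration = 148 / 7.90 = 18.734 ≈ 18.7 days.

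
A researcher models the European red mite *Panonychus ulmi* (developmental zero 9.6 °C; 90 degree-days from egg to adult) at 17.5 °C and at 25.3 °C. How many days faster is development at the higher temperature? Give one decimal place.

5.7 days

At 17.5 °C: 90 / (17.5 − 9.6) = 90 / 7.9 = 11.392 d.
At 25.3 °C: 90 / (25.3 − 9.6) = 90 / 15.7 = 5.732 d.
Difference = |11.392 − 5.732| = 5.660 ≈ 5.7 days.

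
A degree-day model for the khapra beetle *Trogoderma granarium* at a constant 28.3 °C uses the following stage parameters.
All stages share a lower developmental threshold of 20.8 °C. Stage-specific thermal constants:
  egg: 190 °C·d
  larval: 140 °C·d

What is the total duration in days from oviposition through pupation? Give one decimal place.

44.0 days

Daily accumulation at 28.3 °C = 28.3 − 20.8 = 7.5 DD/day.
Total K = 190 + 140 = 330 DD.
Total duration = 330 / 7.5 = 44.000 ≈ 44.0 days.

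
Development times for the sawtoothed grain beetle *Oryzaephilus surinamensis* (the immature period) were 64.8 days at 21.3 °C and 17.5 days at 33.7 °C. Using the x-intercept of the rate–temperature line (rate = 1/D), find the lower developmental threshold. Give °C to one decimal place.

Under the model K = D·(T − T_b), so D₁·(T₁ − T_b) = D₂·(T₂ − T_b).
64.8·(21.3 − T_b) = 17.5·(33.7 − T_b)
T_b = (64.8·21.3 − 17.5·33.7) / (64.8 − 17.5) = 790.49 / 47.3 = 16.712 °C ≈ 16.7 °C.

16.7 °C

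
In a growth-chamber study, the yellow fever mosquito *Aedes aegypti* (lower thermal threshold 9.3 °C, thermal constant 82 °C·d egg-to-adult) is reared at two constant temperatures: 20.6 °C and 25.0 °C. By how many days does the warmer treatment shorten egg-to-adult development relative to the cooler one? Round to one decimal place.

2.0 days

At 20.6 °C: 82 / (20.6 − 9.3) = 82 / 11.3 = 7.257 d.
At 25.0 °C: 82 / (25.0 − 9.3) = 82 / 15.7 = 5.223 d.
Difference = |7.257 − 5.223| = 2.034 ≈ 2.0 days.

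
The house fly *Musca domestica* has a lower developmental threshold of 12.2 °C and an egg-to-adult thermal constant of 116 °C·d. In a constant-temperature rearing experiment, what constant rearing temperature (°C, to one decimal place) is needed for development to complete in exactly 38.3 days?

Required daily accumulation = 116 / 38.3 = 3.029 DD/day.
T = T_base + 3.029 = 12.2 + 3.029 = 15.229 ≈ 15.2 °C.

15.2 °C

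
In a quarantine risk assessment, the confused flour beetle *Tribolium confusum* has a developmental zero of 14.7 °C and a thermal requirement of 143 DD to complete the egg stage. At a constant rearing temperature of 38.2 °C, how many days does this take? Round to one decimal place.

6.1 days

Daily accumulation = 38.2 − 14.7 = 23.5 DD/day.
Duration = 143 / 23.5 = 6.085 ≈ 6.1 days.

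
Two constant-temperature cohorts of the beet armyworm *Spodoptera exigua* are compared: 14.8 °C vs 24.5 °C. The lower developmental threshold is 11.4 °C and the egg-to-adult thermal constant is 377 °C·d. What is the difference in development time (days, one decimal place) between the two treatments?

82.1 days

At 14.8 °C: 377 / (14.8 − 11.4) = 377 / 3.4 = 110.882 d.
At 24.5 °C: 377 / (24.5 − 11.4) = 377 / 13.1 = 28.779 d.
Difference = |110.882 − 28.779| = 82.104 ≈ 82.1 days.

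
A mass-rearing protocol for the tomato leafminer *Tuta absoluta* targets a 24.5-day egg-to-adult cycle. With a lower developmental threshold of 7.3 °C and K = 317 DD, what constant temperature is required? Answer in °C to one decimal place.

Required daily accumulation = 317 / 24.5 = 12.939 DD/day.
T = T_base + 12.939 = 7.3 + 12.939 = 20.239 ≈ 20.2 °C.

20.2 °C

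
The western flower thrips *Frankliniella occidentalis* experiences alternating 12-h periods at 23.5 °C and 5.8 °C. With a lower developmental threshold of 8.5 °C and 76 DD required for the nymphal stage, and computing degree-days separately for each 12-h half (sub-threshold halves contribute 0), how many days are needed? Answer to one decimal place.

Day half: max(0, 23.5 − 8.5) × 0.5 = 15.0 × 0.5 = 7.50 DD.
Night half: max(0, 5.8 − 8.5) × 0.5 = 0.0 × 0.5 = 0.00 DD.
Per 24 h: 7.50 DD/day.
Duration = 76 / 7.50 = 10.133 ≈ 10.1 days.

10.1 days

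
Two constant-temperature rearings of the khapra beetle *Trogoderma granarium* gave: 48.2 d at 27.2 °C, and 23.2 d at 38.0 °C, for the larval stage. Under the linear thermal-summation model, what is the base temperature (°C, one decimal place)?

17.2 °C

Under the model K = D·(T − T_b), so D₁·(T₁ − T_b) = D₂·(T₂ − T_b).
48.2·(27.2 − T_b) = 23.2·(38.0 − T_b)
T_b = (48.2·27.2 − 23.2·38.0) / (48.2 − 23.2) = 429.44 / 25.0 = 17.178 °C ≈ 17.2 °C.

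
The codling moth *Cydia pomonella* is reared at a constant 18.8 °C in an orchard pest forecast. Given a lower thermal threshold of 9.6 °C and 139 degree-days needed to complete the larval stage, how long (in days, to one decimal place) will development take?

15.1 days

Daily accumulation = 18.8 − 9.6 = 9.2 DD/day.
Duration = 139 / 9.2 = 15.109 ≈ 15.1 days.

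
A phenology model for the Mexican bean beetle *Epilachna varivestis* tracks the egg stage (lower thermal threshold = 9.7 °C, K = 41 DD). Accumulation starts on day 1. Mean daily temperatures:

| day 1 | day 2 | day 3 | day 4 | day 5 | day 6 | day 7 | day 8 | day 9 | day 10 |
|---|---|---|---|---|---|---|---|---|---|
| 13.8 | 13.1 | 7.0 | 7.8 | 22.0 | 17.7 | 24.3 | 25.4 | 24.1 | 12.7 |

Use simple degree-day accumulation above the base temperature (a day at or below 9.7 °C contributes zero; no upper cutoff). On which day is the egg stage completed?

Daily DD above 9.7 °C: 4.1, 3.4, 0.0, 0.0, 12.3, 8.0, 14.6, 15.7, 14.4, 3.0.
Cumulative: 4.1, 7.5, 7.5, 7.5, 19.8, 27.8, 42.4, 58.1, 72.5, 75.5.
The total first reaches 41 DD on day 7.

day 7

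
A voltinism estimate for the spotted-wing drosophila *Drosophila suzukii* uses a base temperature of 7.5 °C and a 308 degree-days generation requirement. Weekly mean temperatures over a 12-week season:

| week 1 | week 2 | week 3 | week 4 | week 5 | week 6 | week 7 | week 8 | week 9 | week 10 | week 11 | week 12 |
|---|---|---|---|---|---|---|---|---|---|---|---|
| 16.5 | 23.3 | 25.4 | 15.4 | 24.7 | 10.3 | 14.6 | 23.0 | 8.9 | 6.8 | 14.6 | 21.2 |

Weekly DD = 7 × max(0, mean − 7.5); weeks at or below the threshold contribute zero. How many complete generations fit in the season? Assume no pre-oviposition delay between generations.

Weekly DD (7 × max(0, T̄ − 7.5)): 63.0, 110.6, 125.3, 55.3, 120.4, 19.6, 49.7, 108.5, 9.8, 0.0, 49.7, 95.9.
Season total = 807.8 DD.
Complete generations = ⌊807.8 / 308⌋ = 2.

2 generations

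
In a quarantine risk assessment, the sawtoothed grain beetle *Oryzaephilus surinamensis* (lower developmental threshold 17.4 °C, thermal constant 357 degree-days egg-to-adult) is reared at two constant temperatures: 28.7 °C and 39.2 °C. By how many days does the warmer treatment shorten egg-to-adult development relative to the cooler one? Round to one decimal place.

At 28.7 °C: 357 / (28.7 − 17.4) = 357 / 11.3 = 31.593 d.
At 39.2 °C: 357 / (39.2 − 17.4) = 357 / 21.8 = 16.376 d.
Difference = |31.593 − 16.376| = 15.217 ≈ 15.2 days.

15.2 days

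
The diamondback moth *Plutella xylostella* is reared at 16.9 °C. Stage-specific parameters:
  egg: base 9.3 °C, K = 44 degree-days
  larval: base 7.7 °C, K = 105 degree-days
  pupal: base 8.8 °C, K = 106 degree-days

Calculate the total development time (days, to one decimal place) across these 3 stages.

30.3 days

egg: 44 / (16.9 − 9.3) = 44 / 7.6 = 5.789 d.
larval: 105 / (16.9 − 7.7) = 105 / 9.2 = 11.413 d.
pupal: 106 / (16.9 − 8.8) = 106 / 8.1 = 13.086 d.
Sum = 30.289 ≈ 30.3 days.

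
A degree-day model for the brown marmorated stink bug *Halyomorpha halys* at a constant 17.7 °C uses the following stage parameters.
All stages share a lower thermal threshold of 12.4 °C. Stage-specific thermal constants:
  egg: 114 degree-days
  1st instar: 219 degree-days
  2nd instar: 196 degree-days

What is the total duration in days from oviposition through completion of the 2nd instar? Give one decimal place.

Daily accumulation at 17.7 °C = 17.7 − 12.4 = 5.3 DD/day.
Total K = 114 + 219 + 196 = 529 DD.
Total duration = 529 / 5.3 = 99.811 ≈ 99.8 days.

99.8 days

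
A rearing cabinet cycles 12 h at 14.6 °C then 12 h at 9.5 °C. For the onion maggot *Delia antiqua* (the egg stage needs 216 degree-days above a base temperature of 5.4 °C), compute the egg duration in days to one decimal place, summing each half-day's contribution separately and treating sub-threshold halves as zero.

32.5 days

Day half: max(0, 14.6 − 5.4) × 0.5 = 9.2 × 0.5 = 4.60 DD.
Night half: max(0, 9.5 − 5.4) × 0.5 = 4.1 × 0.5 = 2.05 DD.
Per 24 h: 6.65 DD/day.
Duration = 216 / 6.65 = 32.481 ≈ 32.5 days.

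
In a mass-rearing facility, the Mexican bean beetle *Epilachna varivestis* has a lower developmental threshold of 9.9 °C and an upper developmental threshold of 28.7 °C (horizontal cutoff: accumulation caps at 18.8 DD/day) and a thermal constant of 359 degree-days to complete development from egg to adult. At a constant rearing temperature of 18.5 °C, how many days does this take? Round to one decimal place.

Daily accumulation = 18.5 − 9.9 = 8.6 DD/day.
Duration = 359 / 8.6 = 41.744 ≈ 41.7 days.

41.7 days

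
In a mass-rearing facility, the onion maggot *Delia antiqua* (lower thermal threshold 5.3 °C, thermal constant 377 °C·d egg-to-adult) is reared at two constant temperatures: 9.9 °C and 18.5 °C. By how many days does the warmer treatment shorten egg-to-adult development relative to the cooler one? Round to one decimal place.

At 9.9 °C: 377 / (9.9 − 5.3) = 377 / 4.6 = 81.957 d.
At 18.5 °C: 377 / (18.5 − 5.3) = 377 / 13.2 = 28.561 d.
Difference = |81.957 − 28.561| = 53.396 ≈ 53.4 days.

53.4 days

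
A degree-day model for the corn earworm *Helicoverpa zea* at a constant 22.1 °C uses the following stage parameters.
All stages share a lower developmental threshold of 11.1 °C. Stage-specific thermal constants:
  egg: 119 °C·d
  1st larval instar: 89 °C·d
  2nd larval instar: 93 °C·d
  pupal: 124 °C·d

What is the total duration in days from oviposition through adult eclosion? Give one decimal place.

Daily accumulation at 22.1 °C = 22.1 − 11.1 = 11.0 DD/day.
Total K = 119 + 89 + 93 + 124 = 425 DD.
Total duration = 425 / 11.0 = 38.636 ≈ 38.6 days.

38.6 days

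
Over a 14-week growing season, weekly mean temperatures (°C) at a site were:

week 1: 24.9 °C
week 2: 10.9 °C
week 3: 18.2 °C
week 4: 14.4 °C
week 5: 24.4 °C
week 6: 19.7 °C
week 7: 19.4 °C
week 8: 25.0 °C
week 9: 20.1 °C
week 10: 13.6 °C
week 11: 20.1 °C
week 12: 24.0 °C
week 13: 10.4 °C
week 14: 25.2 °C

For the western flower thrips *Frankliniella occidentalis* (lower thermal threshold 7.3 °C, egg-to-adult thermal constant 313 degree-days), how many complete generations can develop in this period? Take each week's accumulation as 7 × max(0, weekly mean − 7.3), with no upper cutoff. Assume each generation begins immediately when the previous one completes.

3 generations

Weekly DD (7 × max(0, T̄ − 7.3)): 123.2, 25.2, 76.3, 49.7, 119.7, 86.8, 84.7, 123.9, 89.6, 44.1, 89.6, 116.9, 21.7, 125.3.
Season total = 1176.7 DD.
Complete generations = ⌊1176.7 / 313⌋ = 3.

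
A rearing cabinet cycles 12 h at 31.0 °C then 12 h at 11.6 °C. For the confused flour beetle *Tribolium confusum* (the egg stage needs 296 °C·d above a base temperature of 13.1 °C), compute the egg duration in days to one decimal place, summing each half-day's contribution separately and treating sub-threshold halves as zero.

Day half: max(0, 31.0 − 13.1) × 0.5 = 17.9 × 0.5 = 8.95 DD.
Night half: max(0, 11.6 − 13.1) × 0.5 = 0.0 × 0.5 = 0.00 DD.
Per 24 h: 8.95 DD/day.
Duration = 296 / 8.95 = 33.073 ≈ 33.1 days.

33.1 days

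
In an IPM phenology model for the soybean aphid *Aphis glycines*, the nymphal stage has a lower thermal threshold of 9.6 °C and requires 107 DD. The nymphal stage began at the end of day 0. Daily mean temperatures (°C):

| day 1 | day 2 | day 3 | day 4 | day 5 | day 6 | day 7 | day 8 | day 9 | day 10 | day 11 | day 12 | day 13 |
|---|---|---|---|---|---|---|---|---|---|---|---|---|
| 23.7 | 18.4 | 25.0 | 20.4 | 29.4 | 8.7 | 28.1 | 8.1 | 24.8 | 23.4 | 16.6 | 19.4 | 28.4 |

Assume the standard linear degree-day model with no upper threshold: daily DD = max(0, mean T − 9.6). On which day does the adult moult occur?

Daily DD above 9.6 °C: 14.1, 8.8, 15.4, 10.8, 19.8, 0.0, 18.5, 0.0, 15.2, 13.8, 7.0, 9.8, 18.8.
Cumulative: 14.1, 22.9, 38.3, 49.1, 68.9, 68.9, 87.4, 87.4, 102.6, 116.4, 123.4, 133.2, 152.0.
The total first reaches 107 DD on day 10.

day 10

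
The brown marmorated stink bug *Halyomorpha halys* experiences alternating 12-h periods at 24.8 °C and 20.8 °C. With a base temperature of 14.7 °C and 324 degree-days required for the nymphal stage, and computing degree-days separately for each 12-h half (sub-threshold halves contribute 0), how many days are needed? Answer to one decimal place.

40.0 days

Day half: max(0, 24.8 − 14.7) × 0.5 = 10.1 × 0.5 = 5.05 DD.
Night half: max(0, 20.8 − 14.7) × 0.5 = 6.1 × 0.5 = 3.05 DD.
Per 24 h: 8.10 DD/day.
Duration = 324 / 8.10 = 40.000 ≈ 40.0 days.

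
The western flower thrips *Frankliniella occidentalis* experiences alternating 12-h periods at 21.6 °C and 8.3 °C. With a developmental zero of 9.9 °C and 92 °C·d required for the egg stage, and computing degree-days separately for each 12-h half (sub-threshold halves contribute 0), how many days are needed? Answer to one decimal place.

15.7 days

Day half: max(0, 21.6 − 9.9) × 0.5 = 11.7 × 0.5 = 5.85 DD.
Night half: max(0, 8.3 − 9.9) × 0.5 = 0.0 × 0.5 = 0.00 DD.
Per 24 h: 5.85 DD/day.
Duration = 92 / 5.85 = 15.726 ≈ 15.7 days.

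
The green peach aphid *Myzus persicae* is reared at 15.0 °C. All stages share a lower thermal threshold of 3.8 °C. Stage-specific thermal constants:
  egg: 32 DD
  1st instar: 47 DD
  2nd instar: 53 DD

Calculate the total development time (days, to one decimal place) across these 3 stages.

11.8 days

Daily accumulation at 15.0 °C = 15.0 − 3.8 = 11.2 DD/day.
Total K = 32 + 47 + 53 = 132 DD.
Total duration = 132 / 11.2 = 11.786 ≈ 11.8 days.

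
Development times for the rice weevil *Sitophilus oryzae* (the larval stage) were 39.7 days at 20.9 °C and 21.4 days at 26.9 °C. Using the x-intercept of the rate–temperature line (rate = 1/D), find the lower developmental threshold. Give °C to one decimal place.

Equal thermal constants: D₁(T₁ − T_b) = D₂(T₂ − T_b).
39.7·(20.9 − T_b) = 21.4·(26.9 − T_b)
T_b = (39.7·20.9 − 21.4·26.9) / (39.7 − 21.4) = 254.07 / 18.3 = 13.884 °C ≈ 13.9 °C.

13.9 °C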